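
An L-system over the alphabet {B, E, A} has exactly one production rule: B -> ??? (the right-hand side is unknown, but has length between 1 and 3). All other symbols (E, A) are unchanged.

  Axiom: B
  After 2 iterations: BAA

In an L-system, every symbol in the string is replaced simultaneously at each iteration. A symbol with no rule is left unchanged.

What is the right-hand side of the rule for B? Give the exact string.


Answer: BA

Derivation:
Trying B -> BA:
  Step 0: B
  Step 1: BA
  Step 2: BAA
Matches the given result.


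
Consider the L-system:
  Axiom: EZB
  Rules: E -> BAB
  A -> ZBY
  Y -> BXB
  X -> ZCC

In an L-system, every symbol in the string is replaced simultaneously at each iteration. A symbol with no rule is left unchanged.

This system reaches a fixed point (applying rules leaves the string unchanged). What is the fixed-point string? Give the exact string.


Answer: BZBBZCCBBZB

Derivation:
Step 0: EZB
Step 1: BABZB
Step 2: BZBYBZB
Step 3: BZBBXBBZB
Step 4: BZBBZCCBBZB
Step 5: BZBBZCCBBZB  (unchanged — fixed point at step 4)


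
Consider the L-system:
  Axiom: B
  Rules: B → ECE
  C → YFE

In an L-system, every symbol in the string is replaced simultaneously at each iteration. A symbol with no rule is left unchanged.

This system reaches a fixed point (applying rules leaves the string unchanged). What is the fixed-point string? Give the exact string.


Answer: EYFEE

Derivation:
Step 0: B
Step 1: ECE
Step 2: EYFEE
Step 3: EYFEE  (unchanged — fixed point at step 2)


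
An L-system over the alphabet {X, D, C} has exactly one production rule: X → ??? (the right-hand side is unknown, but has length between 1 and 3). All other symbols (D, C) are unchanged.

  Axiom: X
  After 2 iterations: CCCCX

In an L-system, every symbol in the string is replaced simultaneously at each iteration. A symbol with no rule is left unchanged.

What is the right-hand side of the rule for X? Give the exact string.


Answer: CCX

Derivation:
Trying X → CCX:
  Step 0: X
  Step 1: CCX
  Step 2: CCCCX
Matches the given result.


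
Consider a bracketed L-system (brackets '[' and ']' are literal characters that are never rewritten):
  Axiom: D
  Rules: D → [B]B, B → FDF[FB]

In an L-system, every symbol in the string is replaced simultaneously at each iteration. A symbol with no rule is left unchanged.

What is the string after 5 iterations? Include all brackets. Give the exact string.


Step 0: D
Step 1: [B]B
Step 2: [FDF[FB]]FDF[FB]
Step 3: [F[B]BF[FFDF[FB]]]F[B]BF[FFDF[FB]]
Step 4: [F[FDF[FB]]FDF[FB]F[FF[B]BF[FFDF[FB]]]]F[FDF[FB]]FDF[FB]F[FF[B]BF[FFDF[FB]]]
Step 5: [F[F[B]BF[FFDF[FB]]]F[B]BF[FFDF[FB]]F[FF[FDF[FB]]FDF[FB]F[FF[B]BF[FFDF[FB]]]]]F[F[B]BF[FFDF[FB]]]F[B]BF[FFDF[FB]]F[FF[FDF[FB]]FDF[FB]F[FF[B]BF[FFDF[FB]]]]

Answer: [F[F[B]BF[FFDF[FB]]]F[B]BF[FFDF[FB]]F[FF[FDF[FB]]FDF[FB]F[FF[B]BF[FFDF[FB]]]]]F[F[B]BF[FFDF[FB]]]F[B]BF[FFDF[FB]]F[FF[FDF[FB]]FDF[FB]F[FF[B]BF[FFDF[FB]]]]


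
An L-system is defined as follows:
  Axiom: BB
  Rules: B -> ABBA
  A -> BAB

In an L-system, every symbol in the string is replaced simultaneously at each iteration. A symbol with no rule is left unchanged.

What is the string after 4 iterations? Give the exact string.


Step 0: BB
Step 1: ABBAABBA
Step 2: BABABBAABBABABBABABBAABBABAB
Step 3: ABBABABABBABABABBAABBABABBABABBAABBABABABBABABABBAABBABABABBABABABBAABBABABBABABBAABBABABABBABABABBA
Step 4: BABABBAABBABABABBABABABBABABABBAABBABABABBABABABBABABABBAABBABABBABABBAABBABABABBABABABBAABBABABABBABABABBAABBABABBABABBAABBABABABBABABABBABABABBAABBABABABBABABABBABABABBAABBABABBABABBAABBABABABBABABABBABABABBAABBABABABBABABABBABABABBAABBABABBABABBAABBABABABBABABABBAABBABABABBABABABBAABBABABBABABBAABBABABABBABABABBABABABBAABBABABABBABABABBABABABBAABBABAB

Answer: BABABBAABBABABABBABABABBABABABBAABBABABABBABABABBABABABBAABBABABBABABBAABBABABABBABABABBAABBABABABBABABABBAABBABABBABABBAABBABABABBABABABBABABABBAABBABABABBABABABBABABABBAABBABABBABABBAABBABABABBABABABBABABABBAABBABABABBABABABBABABABBAABBABABBABABBAABBABABABBABABABBAABBABABABBABABABBAABBABABBABABBAABBABABABBABABABBABABABBAABBABABABBABABABBABABABBAABBABAB


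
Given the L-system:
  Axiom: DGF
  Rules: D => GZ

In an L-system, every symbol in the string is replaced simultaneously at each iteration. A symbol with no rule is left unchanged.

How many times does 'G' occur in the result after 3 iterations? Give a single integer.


Step 0: DGF  (1 'G')
Step 1: GZGF  (2 'G')
Step 2: GZGF  (2 'G')
Step 3: GZGF  (2 'G')

Answer: 2


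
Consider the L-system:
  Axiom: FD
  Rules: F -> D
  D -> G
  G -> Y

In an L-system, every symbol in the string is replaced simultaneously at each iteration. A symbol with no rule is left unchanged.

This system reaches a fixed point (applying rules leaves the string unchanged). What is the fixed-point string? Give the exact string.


Step 0: FD
Step 1: DG
Step 2: GY
Step 3: YY
Step 4: YY  (unchanged — fixed point at step 3)

Answer: YY


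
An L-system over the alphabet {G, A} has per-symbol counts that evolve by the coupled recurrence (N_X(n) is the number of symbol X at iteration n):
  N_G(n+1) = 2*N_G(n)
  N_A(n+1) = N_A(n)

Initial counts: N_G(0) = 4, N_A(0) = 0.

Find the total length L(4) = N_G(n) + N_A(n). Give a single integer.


Answer: 64

Derivation:
Step 0: N_G=4, N_A=0, L=4
Step 1: N_G=8, N_A=0, L=8
Step 2: N_G=16, N_A=0, L=16
Step 3: N_G=32, N_A=0, L=32
Step 4: N_G=64, N_A=0, L=64


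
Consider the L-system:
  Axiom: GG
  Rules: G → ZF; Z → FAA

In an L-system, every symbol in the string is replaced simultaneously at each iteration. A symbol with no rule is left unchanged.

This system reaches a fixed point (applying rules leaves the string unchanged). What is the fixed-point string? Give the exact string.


Step 0: GG
Step 1: ZFZF
Step 2: FAAFFAAF
Step 3: FAAFFAAF  (unchanged — fixed point at step 2)

Answer: FAAFFAAF


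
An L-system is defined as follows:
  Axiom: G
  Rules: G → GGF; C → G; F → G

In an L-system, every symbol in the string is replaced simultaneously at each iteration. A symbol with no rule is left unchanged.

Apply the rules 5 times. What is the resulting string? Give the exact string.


Step 0: G
Step 1: GGF
Step 2: GGFGGFG
Step 3: GGFGGFGGGFGGFGGGF
Step 4: GGFGGFGGGFGGFGGGFGGFGGFGGGFGGFGGGFGGFGGFG
Step 5: GGFGGFGGGFGGFGGGFGGFGGFGGGFGGFGGGFGGFGGFGGGFGGFGGGFGGFGGGFGGFGGFGGGFGGFGGGFGGFGGFGGGFGGFGGGFGGFGGGF

Answer: GGFGGFGGGFGGFGGGFGGFGGFGGGFGGFGGGFGGFGGFGGGFGGFGGGFGGFGGGFGGFGGFGGGFGGFGGGFGGFGGFGGGFGGFGGGFGGFGGGF


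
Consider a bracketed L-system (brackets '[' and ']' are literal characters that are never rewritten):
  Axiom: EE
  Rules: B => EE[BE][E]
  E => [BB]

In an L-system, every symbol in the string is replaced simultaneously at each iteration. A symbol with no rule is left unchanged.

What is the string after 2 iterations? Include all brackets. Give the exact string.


Answer: [EE[BE][E]EE[BE][E]][EE[BE][E]EE[BE][E]]

Derivation:
Step 0: EE
Step 1: [BB][BB]
Step 2: [EE[BE][E]EE[BE][E]][EE[BE][E]EE[BE][E]]


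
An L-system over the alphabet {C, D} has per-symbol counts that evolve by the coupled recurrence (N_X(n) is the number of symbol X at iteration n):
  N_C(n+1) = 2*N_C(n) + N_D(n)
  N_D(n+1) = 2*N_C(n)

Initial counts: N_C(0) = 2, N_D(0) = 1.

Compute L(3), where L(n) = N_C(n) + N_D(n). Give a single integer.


Answer: 66

Derivation:
Step 0: N_C=2, N_D=1, L=3
Step 1: N_C=5, N_D=4, L=9
Step 2: N_C=14, N_D=10, L=24
Step 3: N_C=38, N_D=28, L=66


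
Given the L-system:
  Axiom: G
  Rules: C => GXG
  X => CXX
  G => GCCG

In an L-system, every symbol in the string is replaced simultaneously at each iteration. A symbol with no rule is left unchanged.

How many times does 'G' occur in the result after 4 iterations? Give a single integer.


Answer: 84

Derivation:
Step 0: G  (1 'G')
Step 1: GCCG  (2 'G')
Step 2: GCCGGXGGXGGCCG  (8 'G')
Step 3: GCCGGXGGXGGCCGGCCGCXXGCCGGCCGCXXGCCGGCCGGXGGXGGCCG  (24 'G')
Step 4: GCCGGXGGXGGCCGGCCGCXXGCCGGCCGCXXGCCGGCCGGXGGXGGCCGGCCGGXGGXGGCCGGXGCXXCXXGCCGGXGGXGGCCGGCCGGXGGXGGCCGGXGCXXCXXGCCGGXGGXGGCCGGCCGGXGGXGGCCGGCCGCXXGCCGGCCGCXXGCCGGCCGGXGGXGGCCG  (84 'G')


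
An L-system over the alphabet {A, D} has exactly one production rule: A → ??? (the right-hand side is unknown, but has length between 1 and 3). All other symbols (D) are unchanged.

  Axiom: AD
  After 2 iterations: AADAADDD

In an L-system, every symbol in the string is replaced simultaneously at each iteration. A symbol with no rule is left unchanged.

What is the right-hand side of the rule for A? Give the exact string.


Trying A → AAD:
  Step 0: AD
  Step 1: AADD
  Step 2: AADAADDD
Matches the given result.

Answer: AAD


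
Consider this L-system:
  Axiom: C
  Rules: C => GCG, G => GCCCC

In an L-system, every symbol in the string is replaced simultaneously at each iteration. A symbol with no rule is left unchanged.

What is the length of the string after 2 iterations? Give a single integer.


Step 0: length = 1
Step 1: length = 3
Step 2: length = 13

Answer: 13


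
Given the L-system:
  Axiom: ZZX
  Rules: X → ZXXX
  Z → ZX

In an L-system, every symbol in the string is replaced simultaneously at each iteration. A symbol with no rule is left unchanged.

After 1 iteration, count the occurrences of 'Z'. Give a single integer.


Step 0: ZZX  (2 'Z')
Step 1: ZXZXZXXX  (3 'Z')

Answer: 3


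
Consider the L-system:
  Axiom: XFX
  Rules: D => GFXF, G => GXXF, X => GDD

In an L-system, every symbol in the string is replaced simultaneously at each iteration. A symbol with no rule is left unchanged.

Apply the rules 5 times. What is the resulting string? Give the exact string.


Step 0: XFX
Step 1: GDDFGDD
Step 2: GXXFGFXFGFXFFGXXFGFXFGFXF
Step 3: GXXFGDDGDDFGXXFFGDDFGXXFFGDDFFGXXFGDDGDDFGXXFFGDDFGXXFFGDDF
Step 4: GXXFGDDGDDFGXXFGFXFGFXFGXXFGFXFGFXFFGXXFGDDGDDFFGXXFGFXFGFXFFGXXFGDDGDDFFGXXFGFXFGFXFFFGXXFGDDGDDFGXXFGFXFGFXFGXXFGFXFGFXFFGXXFGDDGDDFFGXXFGFXFGFXFFGXXFGDDGDDFFGXXFGFXFGFXFF
Step 5: GXXFGDDGDDFGXXFGFXFGFXFGXXFGFXFGFXFFGXXFGDDGDDFGXXFFGDDFGXXFFGDDFGXXFGDDGDDFGXXFFGDDFGXXFFGDDFFGXXFGDDGDDFGXXFGFXFGFXFGXXFGFXFGFXFFFGXXFGDDGDDFGXXFFGDDFGXXFFGDDFFGXXFGDDGDDFGXXFGFXFGFXFGXXFGFXFGFXFFFGXXFGDDGDDFGXXFFGDDFGXXFFGDDFFFGXXFGDDGDDFGXXFGFXFGFXFGXXFGFXFGFXFFGXXFGDDGDDFGXXFFGDDFGXXFFGDDFGXXFGDDGDDFGXXFFGDDFGXXFFGDDFFGXXFGDDGDDFGXXFGFXFGFXFGXXFGFXFGFXFFFGXXFGDDGDDFGXXFFGDDFGXXFFGDDFFGXXFGDDGDDFGXXFGFXFGFXFGXXFGFXFGFXFFFGXXFGDDGDDFGXXFFGDDFGXXFFGDDFF

Answer: GXXFGDDGDDFGXXFGFXFGFXFGXXFGFXFGFXFFGXXFGDDGDDFGXXFFGDDFGXXFFGDDFGXXFGDDGDDFGXXFFGDDFGXXFFGDDFFGXXFGDDGDDFGXXFGFXFGFXFGXXFGFXFGFXFFFGXXFGDDGDDFGXXFFGDDFGXXFFGDDFFGXXFGDDGDDFGXXFGFXFGFXFGXXFGFXFGFXFFFGXXFGDDGDDFGXXFFGDDFGXXFFGDDFFFGXXFGDDGDDFGXXFGFXFGFXFGXXFGFXFGFXFFGXXFGDDGDDFGXXFFGDDFGXXFFGDDFGXXFGDDGDDFGXXFFGDDFGXXFFGDDFFGXXFGDDGDDFGXXFGFXFGFXFGXXFGFXFGFXFFFGXXFGDDGDDFGXXFFGDDFGXXFFGDDFFGXXFGDDGDDFGXXFGFXFGFXFGXXFGFXFGFXFFFGXXFGDDGDDFGXXFFGDDFGXXFFGDDFF


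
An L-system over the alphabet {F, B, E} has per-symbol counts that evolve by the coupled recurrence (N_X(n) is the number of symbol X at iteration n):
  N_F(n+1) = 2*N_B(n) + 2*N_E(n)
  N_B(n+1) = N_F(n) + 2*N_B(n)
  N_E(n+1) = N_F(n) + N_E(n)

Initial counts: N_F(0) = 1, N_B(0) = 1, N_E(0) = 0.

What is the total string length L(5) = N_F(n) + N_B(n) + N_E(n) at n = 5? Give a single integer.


Answer: 519

Derivation:
Step 0: N_F=1, N_B=1, N_E=0, L=2
Step 1: N_F=2, N_B=3, N_E=1, L=6
Step 2: N_F=8, N_B=8, N_E=3, L=19
Step 3: N_F=22, N_B=24, N_E=11, L=57
Step 4: N_F=70, N_B=70, N_E=33, L=173
Step 5: N_F=206, N_B=210, N_E=103, L=519


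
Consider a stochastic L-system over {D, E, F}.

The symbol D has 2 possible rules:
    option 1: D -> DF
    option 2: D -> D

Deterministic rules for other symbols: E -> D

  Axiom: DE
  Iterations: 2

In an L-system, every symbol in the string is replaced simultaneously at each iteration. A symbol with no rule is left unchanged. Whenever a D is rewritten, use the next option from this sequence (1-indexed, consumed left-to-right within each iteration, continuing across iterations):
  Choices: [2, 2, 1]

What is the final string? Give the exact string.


Step 0: DE
Step 1: DD  (used choices [2])
Step 2: DDF  (used choices [2, 1])

Answer: DDF


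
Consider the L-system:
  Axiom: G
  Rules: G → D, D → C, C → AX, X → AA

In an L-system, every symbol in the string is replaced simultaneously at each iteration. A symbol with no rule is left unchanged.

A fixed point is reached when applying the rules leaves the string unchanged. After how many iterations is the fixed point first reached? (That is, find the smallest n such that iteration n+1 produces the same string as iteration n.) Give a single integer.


Answer: 4

Derivation:
Step 0: G
Step 1: D
Step 2: C
Step 3: AX
Step 4: AAA
Step 5: AAA  (unchanged — fixed point at step 4)


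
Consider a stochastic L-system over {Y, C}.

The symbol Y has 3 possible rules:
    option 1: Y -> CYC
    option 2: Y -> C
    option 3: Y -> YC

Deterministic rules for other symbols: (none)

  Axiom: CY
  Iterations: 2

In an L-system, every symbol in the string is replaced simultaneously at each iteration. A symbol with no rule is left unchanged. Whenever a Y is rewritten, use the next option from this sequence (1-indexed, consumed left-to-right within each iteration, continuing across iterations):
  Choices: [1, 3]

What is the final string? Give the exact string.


Step 0: CY
Step 1: CCYC  (used choices [1])
Step 2: CCYCC  (used choices [3])

Answer: CCYCC


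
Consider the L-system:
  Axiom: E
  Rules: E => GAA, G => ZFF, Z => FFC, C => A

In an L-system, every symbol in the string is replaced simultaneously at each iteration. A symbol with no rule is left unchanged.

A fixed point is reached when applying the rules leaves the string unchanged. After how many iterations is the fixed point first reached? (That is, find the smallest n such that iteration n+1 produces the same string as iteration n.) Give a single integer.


Answer: 4

Derivation:
Step 0: E
Step 1: GAA
Step 2: ZFFAA
Step 3: FFCFFAA
Step 4: FFAFFAA
Step 5: FFAFFAA  (unchanged — fixed point at step 4)


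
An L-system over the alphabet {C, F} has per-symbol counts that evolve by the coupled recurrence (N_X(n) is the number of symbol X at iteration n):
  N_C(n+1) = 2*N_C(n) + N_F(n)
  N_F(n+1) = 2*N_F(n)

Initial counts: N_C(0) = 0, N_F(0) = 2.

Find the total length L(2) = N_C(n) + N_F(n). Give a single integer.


Step 0: N_C=0, N_F=2, L=2
Step 1: N_C=2, N_F=4, L=6
Step 2: N_C=8, N_F=8, L=16

Answer: 16


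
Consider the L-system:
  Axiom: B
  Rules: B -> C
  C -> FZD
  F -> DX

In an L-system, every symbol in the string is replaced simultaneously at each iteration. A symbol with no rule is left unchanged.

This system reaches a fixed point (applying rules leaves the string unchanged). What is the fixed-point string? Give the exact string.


Step 0: B
Step 1: C
Step 2: FZD
Step 3: DXZD
Step 4: DXZD  (unchanged — fixed point at step 3)

Answer: DXZD


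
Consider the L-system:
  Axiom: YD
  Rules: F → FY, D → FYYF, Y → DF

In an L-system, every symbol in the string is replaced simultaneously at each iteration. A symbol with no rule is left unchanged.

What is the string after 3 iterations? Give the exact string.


Answer: FYDFDFFYFYDFFYDFFYYFFYFYYFFYFYDF

Derivation:
Step 0: YD
Step 1: DFFYYF
Step 2: FYYFFYFYDFDFFY
Step 3: FYDFDFFYFYDFFYDFFYYFFYFYYFFYFYDF


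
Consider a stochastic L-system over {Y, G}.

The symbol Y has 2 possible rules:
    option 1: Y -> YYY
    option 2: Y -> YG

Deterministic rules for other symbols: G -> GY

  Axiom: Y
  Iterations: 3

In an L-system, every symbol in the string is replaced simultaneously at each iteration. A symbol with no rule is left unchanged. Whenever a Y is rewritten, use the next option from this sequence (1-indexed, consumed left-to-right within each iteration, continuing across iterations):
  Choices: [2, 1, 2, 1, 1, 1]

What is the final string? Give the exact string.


Step 0: Y
Step 1: YG  (used choices [2])
Step 2: YYYGY  (used choices [1])
Step 3: YGYYYYYYGYYYY  (used choices [2, 1, 1, 1])

Answer: YGYYYYYYGYYYY


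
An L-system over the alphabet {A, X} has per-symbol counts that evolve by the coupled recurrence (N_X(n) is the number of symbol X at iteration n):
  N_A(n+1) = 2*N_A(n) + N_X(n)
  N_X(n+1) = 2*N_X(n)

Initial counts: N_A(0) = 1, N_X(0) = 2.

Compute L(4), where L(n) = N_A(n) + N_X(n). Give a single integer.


Step 0: N_A=1, N_X=2, L=3
Step 1: N_A=4, N_X=4, L=8
Step 2: N_A=12, N_X=8, L=20
Step 3: N_A=32, N_X=16, L=48
Step 4: N_A=80, N_X=32, L=112

Answer: 112


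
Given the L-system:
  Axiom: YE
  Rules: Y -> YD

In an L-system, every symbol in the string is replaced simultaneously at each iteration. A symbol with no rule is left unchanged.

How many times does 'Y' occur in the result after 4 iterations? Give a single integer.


Step 0: YE  (1 'Y')
Step 1: YDE  (1 'Y')
Step 2: YDDE  (1 'Y')
Step 3: YDDDE  (1 'Y')
Step 4: YDDDDE  (1 'Y')

Answer: 1


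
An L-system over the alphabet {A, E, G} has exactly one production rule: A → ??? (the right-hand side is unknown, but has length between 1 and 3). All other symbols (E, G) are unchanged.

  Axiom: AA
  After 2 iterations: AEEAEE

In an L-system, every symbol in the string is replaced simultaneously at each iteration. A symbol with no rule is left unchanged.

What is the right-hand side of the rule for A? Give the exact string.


Trying A → AE:
  Step 0: AA
  Step 1: AEAE
  Step 2: AEEAEE
Matches the given result.

Answer: AE


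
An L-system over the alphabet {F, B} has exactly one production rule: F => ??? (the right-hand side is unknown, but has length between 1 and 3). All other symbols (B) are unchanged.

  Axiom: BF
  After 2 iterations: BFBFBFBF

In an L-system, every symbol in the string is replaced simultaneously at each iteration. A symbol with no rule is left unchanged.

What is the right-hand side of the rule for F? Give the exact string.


Trying F => FBF:
  Step 0: BF
  Step 1: BFBF
  Step 2: BFBFBFBF
Matches the given result.

Answer: FBF


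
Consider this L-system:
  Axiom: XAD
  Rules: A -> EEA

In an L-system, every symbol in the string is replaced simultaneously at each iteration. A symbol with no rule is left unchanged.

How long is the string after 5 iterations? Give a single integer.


Step 0: length = 3
Step 1: length = 5
Step 2: length = 7
Step 3: length = 9
Step 4: length = 11
Step 5: length = 13

Answer: 13


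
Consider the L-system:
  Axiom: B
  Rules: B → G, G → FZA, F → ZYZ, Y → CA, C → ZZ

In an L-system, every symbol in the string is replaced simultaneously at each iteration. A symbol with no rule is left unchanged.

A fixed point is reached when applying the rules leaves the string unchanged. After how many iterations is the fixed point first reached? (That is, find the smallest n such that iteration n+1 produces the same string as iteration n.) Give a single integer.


Answer: 5

Derivation:
Step 0: B
Step 1: G
Step 2: FZA
Step 3: ZYZZA
Step 4: ZCAZZA
Step 5: ZZZAZZA
Step 6: ZZZAZZA  (unchanged — fixed point at step 5)


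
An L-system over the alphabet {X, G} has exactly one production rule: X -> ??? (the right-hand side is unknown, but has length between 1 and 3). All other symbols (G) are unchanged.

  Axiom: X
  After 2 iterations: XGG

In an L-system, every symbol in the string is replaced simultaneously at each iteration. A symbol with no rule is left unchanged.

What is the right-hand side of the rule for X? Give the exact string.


Trying X -> XG:
  Step 0: X
  Step 1: XG
  Step 2: XGG
Matches the given result.

Answer: XG


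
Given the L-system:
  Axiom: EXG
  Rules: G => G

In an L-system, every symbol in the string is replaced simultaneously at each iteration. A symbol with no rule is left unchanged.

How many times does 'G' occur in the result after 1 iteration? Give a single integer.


Step 0: EXG  (1 'G')
Step 1: EXG  (1 'G')

Answer: 1


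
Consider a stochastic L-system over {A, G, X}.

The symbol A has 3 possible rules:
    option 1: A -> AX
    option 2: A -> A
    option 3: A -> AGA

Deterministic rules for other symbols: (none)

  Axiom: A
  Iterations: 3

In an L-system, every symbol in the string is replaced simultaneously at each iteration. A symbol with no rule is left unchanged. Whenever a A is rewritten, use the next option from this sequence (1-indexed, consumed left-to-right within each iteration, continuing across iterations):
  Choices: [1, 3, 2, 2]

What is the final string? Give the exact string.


Answer: AGAX

Derivation:
Step 0: A
Step 1: AX  (used choices [1])
Step 2: AGAX  (used choices [3])
Step 3: AGAX  (used choices [2, 2])


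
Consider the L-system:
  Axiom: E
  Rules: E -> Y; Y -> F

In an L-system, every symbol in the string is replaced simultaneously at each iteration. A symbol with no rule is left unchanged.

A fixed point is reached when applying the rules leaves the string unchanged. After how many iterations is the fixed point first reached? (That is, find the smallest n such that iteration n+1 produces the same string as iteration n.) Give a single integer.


Answer: 2

Derivation:
Step 0: E
Step 1: Y
Step 2: F
Step 3: F  (unchanged — fixed point at step 2)


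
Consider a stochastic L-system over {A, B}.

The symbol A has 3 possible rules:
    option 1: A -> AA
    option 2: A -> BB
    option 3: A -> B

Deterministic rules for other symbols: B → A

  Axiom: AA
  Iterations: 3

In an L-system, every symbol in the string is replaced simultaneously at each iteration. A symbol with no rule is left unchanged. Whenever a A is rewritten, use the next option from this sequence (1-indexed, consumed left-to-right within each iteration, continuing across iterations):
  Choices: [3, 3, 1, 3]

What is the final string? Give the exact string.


Step 0: AA
Step 1: BB  (used choices [3, 3])
Step 2: AA  (used choices [])
Step 3: AAB  (used choices [1, 3])

Answer: AAB


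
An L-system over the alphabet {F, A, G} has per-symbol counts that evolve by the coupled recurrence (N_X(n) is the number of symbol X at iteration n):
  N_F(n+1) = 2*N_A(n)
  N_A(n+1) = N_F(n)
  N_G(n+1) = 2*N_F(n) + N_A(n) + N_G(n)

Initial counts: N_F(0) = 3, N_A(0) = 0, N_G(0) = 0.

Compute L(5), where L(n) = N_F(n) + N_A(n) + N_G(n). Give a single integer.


Step 0: N_F=3, N_A=0, N_G=0, L=3
Step 1: N_F=0, N_A=3, N_G=6, L=9
Step 2: N_F=6, N_A=0, N_G=9, L=15
Step 3: N_F=0, N_A=6, N_G=21, L=27
Step 4: N_F=12, N_A=0, N_G=27, L=39
Step 5: N_F=0, N_A=12, N_G=51, L=63

Answer: 63


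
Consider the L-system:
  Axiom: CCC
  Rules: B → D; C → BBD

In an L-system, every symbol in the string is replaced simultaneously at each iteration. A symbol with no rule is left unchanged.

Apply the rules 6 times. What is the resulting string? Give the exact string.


Answer: DDDDDDDDD

Derivation:
Step 0: CCC
Step 1: BBDBBDBBD
Step 2: DDDDDDDDD
Step 3: DDDDDDDDD
Step 4: DDDDDDDDD
Step 5: DDDDDDDDD
Step 6: DDDDDDDDD


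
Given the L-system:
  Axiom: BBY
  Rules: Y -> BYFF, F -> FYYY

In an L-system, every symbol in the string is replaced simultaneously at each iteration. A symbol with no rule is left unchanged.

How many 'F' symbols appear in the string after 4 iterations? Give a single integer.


Answer: 56

Derivation:
Step 0: BBY  (0 'F')
Step 1: BBBYFF  (2 'F')
Step 2: BBBBYFFFYYYFYYY  (4 'F')
Step 3: BBBBBYFFFYYYFYYYFYYYBYFFBYFFBYFFFYYYBYFFBYFFBYFF  (18 'F')
Step 4: BBBBBBYFFFYYYFYYYFYYYBYFFBYFFBYFFFYYYBYFFBYFFBYFFFYYYBYFFBYFFBYFFBBYFFFYYYFYYYBBYFFFYYYFYYYBBYFFFYYYFYYYFYYYBYFFBYFFBYFFBBYFFFYYYFYYYBBYFFFYYYFYYYBBYFFFYYYFYYY  (56 'F')


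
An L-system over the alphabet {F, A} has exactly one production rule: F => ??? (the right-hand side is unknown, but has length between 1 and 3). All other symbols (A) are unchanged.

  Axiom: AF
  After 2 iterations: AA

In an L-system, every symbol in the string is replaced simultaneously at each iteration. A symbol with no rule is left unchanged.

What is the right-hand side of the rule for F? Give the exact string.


Trying F => A:
  Step 0: AF
  Step 1: AA
  Step 2: AA
Matches the given result.

Answer: A


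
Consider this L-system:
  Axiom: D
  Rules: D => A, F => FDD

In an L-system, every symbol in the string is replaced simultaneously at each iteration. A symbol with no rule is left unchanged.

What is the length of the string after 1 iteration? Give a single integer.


Step 0: length = 1
Step 1: length = 1

Answer: 1


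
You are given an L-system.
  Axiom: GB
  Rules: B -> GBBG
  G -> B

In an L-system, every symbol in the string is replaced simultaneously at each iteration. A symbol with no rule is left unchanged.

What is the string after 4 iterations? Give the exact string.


Step 0: GB
Step 1: BGBBG
Step 2: GBBGBGBBGGBBGB
Step 3: BGBBGGBBGBGBBGBGBBGGBBGBBGBBGGBBGBGBBG
Step 4: GBBGBGBBGGBBGBBGBBGGBBGBGBBGBGBBGGBBGBGBBGBGBBGGBBGBBGBBGGBBGBGBBGGBBGBGBBGGBBGBBGBBGGBBGBGBBGBGBBGGBBGB

Answer: GBBGBGBBGGBBGBBGBBGGBBGBGBBGBGBBGGBBGBGBBGBGBBGGBBGBBGBBGGBBGBGBBGGBBGBGBBGGBBGBBGBBGGBBGBGBBGBGBBGGBBGB


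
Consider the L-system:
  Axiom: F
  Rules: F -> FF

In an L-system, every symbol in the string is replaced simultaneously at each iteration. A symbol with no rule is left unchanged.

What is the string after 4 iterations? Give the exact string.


Step 0: F
Step 1: FF
Step 2: FFFF
Step 3: FFFFFFFF
Step 4: FFFFFFFFFFFFFFFF

Answer: FFFFFFFFFFFFFFFF


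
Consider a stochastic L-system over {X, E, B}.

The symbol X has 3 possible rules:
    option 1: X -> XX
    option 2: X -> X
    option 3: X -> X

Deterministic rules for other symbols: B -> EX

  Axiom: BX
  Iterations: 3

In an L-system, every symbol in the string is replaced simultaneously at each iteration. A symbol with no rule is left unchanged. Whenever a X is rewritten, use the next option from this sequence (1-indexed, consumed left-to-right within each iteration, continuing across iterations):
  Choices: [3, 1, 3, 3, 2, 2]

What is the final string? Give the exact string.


Answer: EXXX

Derivation:
Step 0: BX
Step 1: EXX  (used choices [3])
Step 2: EXXX  (used choices [1, 3])
Step 3: EXXX  (used choices [3, 2, 2])


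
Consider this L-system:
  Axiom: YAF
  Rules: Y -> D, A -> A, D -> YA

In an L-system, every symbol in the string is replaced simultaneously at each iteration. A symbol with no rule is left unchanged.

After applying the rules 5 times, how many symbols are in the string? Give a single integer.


Step 0: length = 3
Step 1: length = 3
Step 2: length = 4
Step 3: length = 4
Step 4: length = 5
Step 5: length = 5

Answer: 5


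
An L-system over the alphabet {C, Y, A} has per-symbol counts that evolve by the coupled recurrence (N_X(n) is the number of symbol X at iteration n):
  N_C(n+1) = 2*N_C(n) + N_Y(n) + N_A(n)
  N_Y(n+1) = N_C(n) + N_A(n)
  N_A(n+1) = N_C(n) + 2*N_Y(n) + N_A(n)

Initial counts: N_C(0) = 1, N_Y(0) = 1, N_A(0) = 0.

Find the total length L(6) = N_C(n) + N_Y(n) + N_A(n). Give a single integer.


Step 0: N_C=1, N_Y=1, N_A=0, L=2
Step 1: N_C=3, N_Y=1, N_A=3, L=7
Step 2: N_C=10, N_Y=6, N_A=8, L=24
Step 3: N_C=34, N_Y=18, N_A=30, L=82
Step 4: N_C=116, N_Y=64, N_A=100, L=280
Step 5: N_C=396, N_Y=216, N_A=344, L=956
Step 6: N_C=1352, N_Y=740, N_A=1172, L=3264

Answer: 3264


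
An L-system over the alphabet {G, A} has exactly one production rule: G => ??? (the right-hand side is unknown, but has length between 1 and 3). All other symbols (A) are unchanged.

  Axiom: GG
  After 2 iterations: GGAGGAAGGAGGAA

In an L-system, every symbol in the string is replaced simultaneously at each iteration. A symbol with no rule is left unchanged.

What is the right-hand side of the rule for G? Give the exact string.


Answer: GGA

Derivation:
Trying G => GGA:
  Step 0: GG
  Step 1: GGAGGA
  Step 2: GGAGGAAGGAGGAA
Matches the given result.


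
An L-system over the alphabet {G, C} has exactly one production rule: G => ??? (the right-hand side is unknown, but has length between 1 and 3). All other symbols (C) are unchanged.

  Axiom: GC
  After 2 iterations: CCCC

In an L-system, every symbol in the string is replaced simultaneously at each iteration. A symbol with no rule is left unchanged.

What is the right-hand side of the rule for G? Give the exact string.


Trying G => CCC:
  Step 0: GC
  Step 1: CCCC
  Step 2: CCCC
Matches the given result.

Answer: CCC


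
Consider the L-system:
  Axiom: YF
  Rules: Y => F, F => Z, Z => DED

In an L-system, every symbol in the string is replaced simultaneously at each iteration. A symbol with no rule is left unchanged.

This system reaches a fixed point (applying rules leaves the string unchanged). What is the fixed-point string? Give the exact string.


Step 0: YF
Step 1: FZ
Step 2: ZDED
Step 3: DEDDED
Step 4: DEDDED  (unchanged — fixed point at step 3)

Answer: DEDDED


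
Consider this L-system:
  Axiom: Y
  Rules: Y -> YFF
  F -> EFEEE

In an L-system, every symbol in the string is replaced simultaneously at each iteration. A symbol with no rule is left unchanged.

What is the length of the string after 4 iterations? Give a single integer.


Answer: 57

Derivation:
Step 0: length = 1
Step 1: length = 3
Step 2: length = 13
Step 3: length = 31
Step 4: length = 57


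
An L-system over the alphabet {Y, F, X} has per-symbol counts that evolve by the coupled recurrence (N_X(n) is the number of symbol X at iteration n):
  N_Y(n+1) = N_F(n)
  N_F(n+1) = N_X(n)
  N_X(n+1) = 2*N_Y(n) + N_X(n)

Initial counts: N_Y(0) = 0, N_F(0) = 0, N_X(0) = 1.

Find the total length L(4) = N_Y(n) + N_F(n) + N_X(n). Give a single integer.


Step 0: N_Y=0, N_F=0, N_X=1, L=1
Step 1: N_Y=0, N_F=1, N_X=1, L=2
Step 2: N_Y=1, N_F=1, N_X=1, L=3
Step 3: N_Y=1, N_F=1, N_X=3, L=5
Step 4: N_Y=1, N_F=3, N_X=5, L=9

Answer: 9


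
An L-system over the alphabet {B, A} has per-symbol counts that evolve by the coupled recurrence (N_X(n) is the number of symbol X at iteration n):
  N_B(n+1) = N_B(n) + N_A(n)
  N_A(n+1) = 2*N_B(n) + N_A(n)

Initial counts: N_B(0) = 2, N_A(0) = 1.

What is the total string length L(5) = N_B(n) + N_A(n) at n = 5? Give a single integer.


Answer: 268

Derivation:
Step 0: N_B=2, N_A=1, L=3
Step 1: N_B=3, N_A=5, L=8
Step 2: N_B=8, N_A=11, L=19
Step 3: N_B=19, N_A=27, L=46
Step 4: N_B=46, N_A=65, L=111
Step 5: N_B=111, N_A=157, L=268


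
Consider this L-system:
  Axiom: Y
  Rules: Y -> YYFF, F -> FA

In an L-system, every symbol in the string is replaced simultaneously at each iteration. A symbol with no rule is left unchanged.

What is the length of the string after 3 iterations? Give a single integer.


Step 0: length = 1
Step 1: length = 4
Step 2: length = 12
Step 3: length = 30

Answer: 30


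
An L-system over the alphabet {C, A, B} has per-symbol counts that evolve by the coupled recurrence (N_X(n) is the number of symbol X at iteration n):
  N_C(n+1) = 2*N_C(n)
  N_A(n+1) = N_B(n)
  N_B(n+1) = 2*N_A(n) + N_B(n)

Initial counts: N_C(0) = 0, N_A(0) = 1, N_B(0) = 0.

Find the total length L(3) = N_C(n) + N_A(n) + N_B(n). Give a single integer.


Step 0: N_C=0, N_A=1, N_B=0, L=1
Step 1: N_C=0, N_A=0, N_B=2, L=2
Step 2: N_C=0, N_A=2, N_B=2, L=4
Step 3: N_C=0, N_A=2, N_B=6, L=8

Answer: 8


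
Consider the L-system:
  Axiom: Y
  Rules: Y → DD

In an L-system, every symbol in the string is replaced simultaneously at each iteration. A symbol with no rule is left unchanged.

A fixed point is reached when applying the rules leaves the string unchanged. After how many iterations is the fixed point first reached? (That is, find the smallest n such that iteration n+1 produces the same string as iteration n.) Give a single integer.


Step 0: Y
Step 1: DD
Step 2: DD  (unchanged — fixed point at step 1)

Answer: 1


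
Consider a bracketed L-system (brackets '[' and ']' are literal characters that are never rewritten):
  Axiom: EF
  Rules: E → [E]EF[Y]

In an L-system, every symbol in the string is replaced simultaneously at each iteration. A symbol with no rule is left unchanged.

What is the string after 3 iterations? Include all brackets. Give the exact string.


Step 0: EF
Step 1: [E]EF[Y]F
Step 2: [[E]EF[Y]][E]EF[Y]F[Y]F
Step 3: [[[E]EF[Y]][E]EF[Y]F[Y]][[E]EF[Y]][E]EF[Y]F[Y]F[Y]F

Answer: [[[E]EF[Y]][E]EF[Y]F[Y]][[E]EF[Y]][E]EF[Y]F[Y]F[Y]F


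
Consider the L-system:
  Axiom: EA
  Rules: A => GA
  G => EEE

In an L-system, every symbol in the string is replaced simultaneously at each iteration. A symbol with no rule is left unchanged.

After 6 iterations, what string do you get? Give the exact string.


Step 0: EA
Step 1: EGA
Step 2: EEEEGA
Step 3: EEEEEEEGA
Step 4: EEEEEEEEEEGA
Step 5: EEEEEEEEEEEEEGA
Step 6: EEEEEEEEEEEEEEEEGA

Answer: EEEEEEEEEEEEEEEEGA


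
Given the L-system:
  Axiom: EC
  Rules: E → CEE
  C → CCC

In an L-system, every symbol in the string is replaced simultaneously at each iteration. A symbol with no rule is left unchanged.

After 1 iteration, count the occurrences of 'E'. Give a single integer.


Answer: 2

Derivation:
Step 0: EC  (1 'E')
Step 1: CEECCC  (2 'E')


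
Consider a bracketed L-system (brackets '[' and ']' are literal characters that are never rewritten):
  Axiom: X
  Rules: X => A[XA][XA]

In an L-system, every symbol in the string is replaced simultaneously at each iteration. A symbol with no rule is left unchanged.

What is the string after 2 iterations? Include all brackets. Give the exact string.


Step 0: X
Step 1: A[XA][XA]
Step 2: A[A[XA][XA]A][A[XA][XA]A]

Answer: A[A[XA][XA]A][A[XA][XA]A]


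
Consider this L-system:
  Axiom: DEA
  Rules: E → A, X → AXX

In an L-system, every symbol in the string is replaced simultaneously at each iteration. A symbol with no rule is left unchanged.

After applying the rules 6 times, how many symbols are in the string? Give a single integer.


Answer: 3

Derivation:
Step 0: length = 3
Step 1: length = 3
Step 2: length = 3
Step 3: length = 3
Step 4: length = 3
Step 5: length = 3
Step 6: length = 3


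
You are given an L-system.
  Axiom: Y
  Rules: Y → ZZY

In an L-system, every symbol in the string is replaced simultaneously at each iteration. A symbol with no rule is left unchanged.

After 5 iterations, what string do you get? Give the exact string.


Step 0: Y
Step 1: ZZY
Step 2: ZZZZY
Step 3: ZZZZZZY
Step 4: ZZZZZZZZY
Step 5: ZZZZZZZZZZY

Answer: ZZZZZZZZZZY


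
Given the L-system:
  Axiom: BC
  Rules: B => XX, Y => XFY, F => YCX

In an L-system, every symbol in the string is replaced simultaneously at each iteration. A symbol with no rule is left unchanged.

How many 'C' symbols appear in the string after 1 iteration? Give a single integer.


Step 0: BC  (1 'C')
Step 1: XXC  (1 'C')

Answer: 1


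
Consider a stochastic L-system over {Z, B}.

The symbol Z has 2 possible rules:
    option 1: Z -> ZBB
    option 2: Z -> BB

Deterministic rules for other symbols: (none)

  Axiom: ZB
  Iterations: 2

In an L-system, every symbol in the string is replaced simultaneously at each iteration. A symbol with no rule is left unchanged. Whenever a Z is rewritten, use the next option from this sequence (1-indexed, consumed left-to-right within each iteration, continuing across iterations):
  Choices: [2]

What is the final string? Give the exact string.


Step 0: ZB
Step 1: BBB  (used choices [2])
Step 2: BBB  (used choices [])

Answer: BBB


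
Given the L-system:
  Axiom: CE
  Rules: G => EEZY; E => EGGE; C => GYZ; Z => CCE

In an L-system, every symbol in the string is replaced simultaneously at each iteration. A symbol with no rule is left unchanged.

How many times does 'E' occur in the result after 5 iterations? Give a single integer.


Answer: 414

Derivation:
Step 0: CE  (1 'E')
Step 1: GYZEGGE  (2 'E')
Step 2: EEZYYCCEEGGEEEZYEEZYEGGE  (11 'E')
Step 3: EGGEEGGECCEYYGYZGYZEGGEEGGEEEZYEEZYEGGEEGGEEGGECCEYEGGEEGGECCEYEGGEEEZYEEZYEGGE  (33 'E')
Step 4: EGGEEEZYEEZYEGGEEGGEEEZYEEZYEGGEGYZGYZEGGEYYEEZYYCCEEEZYYCCEEGGEEEZYEEZYEGGEEGGEEEZYEEZYEGGEEGGEEGGECCEYEGGEEGGECCEYEGGEEEZYEEZYEGGEEGGEEEZYEEZYEGGEEGGEEEZYEEZYEGGEGYZGYZEGGEYEGGEEEZYEEZYEGGEEGGEEEZYEEZYEGGEGYZGYZEGGEYEGGEEEZYEEZYEGGEEGGEEGGECCEYEGGEEGGECCEYEGGEEEZYEEZYEGGE  (120 'E')
Step 5: EGGEEEZYEEZYEGGEEGGEEGGECCEYEGGEEGGECCEYEGGEEEZYEEZYEGGEEGGEEEZYEEZYEGGEEGGEEGGECCEYEGGEEGGECCEYEGGEEEZYEEZYEGGEEEZYYCCEEEZYYCCEEGGEEEZYEEZYEGGEYYEGGEEGGECCEYYGYZGYZEGGEEGGEEGGECCEYYGYZGYZEGGEEGGEEEZYEEZYEGGEEGGEEGGECCEYEGGEEGGECCEYEGGEEEZYEEZYEGGEEGGEEEZYEEZYEGGEEGGEEGGECCEYEGGEEGGECCEYEGGEEEZYEEZYEGGEEGGEEEZYEEZYEGGEEGGEEEZYEEZYEGGEGYZGYZEGGEYEGGEEEZYEEZYEGGEEGGEEEZYEEZYEGGEGYZGYZEGGEYEGGEEEZYEEZYEGGEEGGEEGGECCEYEGGEEGGECCEYEGGEEEZYEEZYEGGEEGGEEEZYEEZYEGGEEGGEEGGECCEYEGGEEGGECCEYEGGEEEZYEEZYEGGEEGGEEEZYEEZYEGGEEGGEEGGECCEYEGGEEGGECCEYEGGEEEZYEEZYEGGEEEZYYCCEEEZYYCCEEGGEEEZYEEZYEGGEYEGGEEEZYEEZYEGGEEGGEEGGECCEYEGGEEGGECCEYEGGEEEZYEEZYEGGEEGGEEEZYEEZYEGGEEGGEEGGECCEYEGGEEGGECCEYEGGEEEZYEEZYEGGEEEZYYCCEEEZYYCCEEGGEEEZYEEZYEGGEYEGGEEEZYEEZYEGGEEGGEEGGECCEYEGGEEGGECCEYEGGEEEZYEEZYEGGEEGGEEEZYEEZYEGGEEGGEEEZYEEZYEGGEGYZGYZEGGEYEGGEEEZYEEZYEGGEEGGEEEZYEEZYEGGEGYZGYZEGGEYEGGEEEZYEEZYEGGEEGGEEGGECCEYEGGEEGGECCEYEGGEEEZYEEZYEGGE  (414 'E')


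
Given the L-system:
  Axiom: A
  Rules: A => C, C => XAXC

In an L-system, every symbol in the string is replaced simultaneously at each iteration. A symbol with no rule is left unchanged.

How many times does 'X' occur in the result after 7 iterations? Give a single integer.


Answer: 40

Derivation:
Step 0: A  (0 'X')
Step 1: C  (0 'X')
Step 2: XAXC  (2 'X')
Step 3: XCXXAXC  (4 'X')
Step 4: XXAXCXXCXXAXC  (8 'X')
Step 5: XXCXXAXCXXXAXCXXCXXAXC  (14 'X')
Step 6: XXXAXCXXCXXAXCXXXCXXAXCXXXAXCXXCXXAXC  (24 'X')
Step 7: XXXCXXAXCXXXAXCXXCXXAXCXXXXAXCXXCXXAXCXXXCXXAXCXXXAXCXXCXXAXC  (40 'X')


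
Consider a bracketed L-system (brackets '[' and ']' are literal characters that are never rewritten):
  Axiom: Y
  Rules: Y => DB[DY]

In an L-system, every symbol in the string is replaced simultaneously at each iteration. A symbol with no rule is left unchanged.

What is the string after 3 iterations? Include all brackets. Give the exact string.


Answer: DB[DDB[DDB[DY]]]

Derivation:
Step 0: Y
Step 1: DB[DY]
Step 2: DB[DDB[DY]]
Step 3: DB[DDB[DDB[DY]]]


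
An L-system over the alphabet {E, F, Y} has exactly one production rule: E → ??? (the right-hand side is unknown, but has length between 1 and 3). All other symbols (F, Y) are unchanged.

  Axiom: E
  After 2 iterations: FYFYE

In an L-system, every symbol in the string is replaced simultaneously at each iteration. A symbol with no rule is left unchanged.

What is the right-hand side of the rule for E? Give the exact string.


Answer: FYE

Derivation:
Trying E → FYE:
  Step 0: E
  Step 1: FYE
  Step 2: FYFYE
Matches the given result.


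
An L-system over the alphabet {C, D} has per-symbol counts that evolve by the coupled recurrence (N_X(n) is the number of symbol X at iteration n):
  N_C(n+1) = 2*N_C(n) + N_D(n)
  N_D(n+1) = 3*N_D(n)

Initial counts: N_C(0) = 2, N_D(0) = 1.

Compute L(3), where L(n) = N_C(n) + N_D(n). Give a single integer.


Step 0: N_C=2, N_D=1, L=3
Step 1: N_C=5, N_D=3, L=8
Step 2: N_C=13, N_D=9, L=22
Step 3: N_C=35, N_D=27, L=62

Answer: 62


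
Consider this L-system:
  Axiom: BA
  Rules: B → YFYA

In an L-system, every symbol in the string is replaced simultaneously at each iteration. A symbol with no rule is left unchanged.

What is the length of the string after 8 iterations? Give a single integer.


Answer: 5

Derivation:
Step 0: length = 2
Step 1: length = 5
Step 2: length = 5
Step 3: length = 5
Step 4: length = 5
Step 5: length = 5
Step 6: length = 5
Step 7: length = 5
Step 8: length = 5


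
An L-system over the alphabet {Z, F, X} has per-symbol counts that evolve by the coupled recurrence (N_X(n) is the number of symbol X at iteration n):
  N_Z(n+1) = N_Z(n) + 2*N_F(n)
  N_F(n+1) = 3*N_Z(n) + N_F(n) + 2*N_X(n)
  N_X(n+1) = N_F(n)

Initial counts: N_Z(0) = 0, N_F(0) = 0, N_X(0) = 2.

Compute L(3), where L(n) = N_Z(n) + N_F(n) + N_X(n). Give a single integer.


Answer: 56

Derivation:
Step 0: N_Z=0, N_F=0, N_X=2, L=2
Step 1: N_Z=0, N_F=4, N_X=0, L=4
Step 2: N_Z=8, N_F=4, N_X=4, L=16
Step 3: N_Z=16, N_F=36, N_X=4, L=56
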